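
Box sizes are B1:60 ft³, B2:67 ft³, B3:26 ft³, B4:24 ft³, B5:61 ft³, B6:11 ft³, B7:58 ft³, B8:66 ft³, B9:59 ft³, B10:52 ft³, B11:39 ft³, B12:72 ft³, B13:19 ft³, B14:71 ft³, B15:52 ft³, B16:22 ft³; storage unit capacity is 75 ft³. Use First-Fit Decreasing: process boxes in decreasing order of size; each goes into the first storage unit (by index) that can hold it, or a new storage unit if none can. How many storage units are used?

12

Sorted descending: 72, 71, 67, 66, 61, 60, 59, 58, 52, 52, 39, 26, 24, 22, 19, 11.
storage unit 1: place 72 ft³, 3 ft³ left
storage unit 2: place 71 ft³, 4 ft³ left
storage unit 3: place 67 ft³, 8 ft³ left
storage unit 4: place 66 ft³, 9 ft³ left
storage unit 5: place 61 ft³, 14 ft³ left
storage unit 6: place 60 ft³, 15 ft³ left
storage unit 7: place 59 ft³, 16 ft³ left
storage unit 8: place 58 ft³, 17 ft³ left
storage unit 9: place 52 ft³, 23 ft³ left
storage unit 10: place 52 ft³, 23 ft³ left
storage unit 11: place 39 ft³, 36 ft³ left
storage unit 11: place 26 ft³, 10 ft³ left
storage unit 12: place 24 ft³, 51 ft³ left
storage unit 9: place 22 ft³, 1 ft³ left
storage unit 10: place 19 ft³, 4 ft³ left
storage unit 5: place 11 ft³, 3 ft³ left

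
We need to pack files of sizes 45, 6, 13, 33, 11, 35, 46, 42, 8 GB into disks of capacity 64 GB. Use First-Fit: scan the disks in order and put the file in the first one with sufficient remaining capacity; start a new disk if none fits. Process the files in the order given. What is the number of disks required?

45 GB → disk 1 (remaining 19 GB)
6 GB → disk 1 (remaining 13 GB)
13 GB → disk 1 (remaining 0 GB)
33 GB → disk 2 (remaining 31 GB)
11 GB → disk 2 (remaining 20 GB)
35 GB → disk 3 (remaining 29 GB)
46 GB → disk 4 (remaining 18 GB)
42 GB → disk 5 (remaining 22 GB)
8 GB → disk 2 (remaining 12 GB)
Final disks: [45,6,13] [33,11,8] [35] [46] [42].

5 disks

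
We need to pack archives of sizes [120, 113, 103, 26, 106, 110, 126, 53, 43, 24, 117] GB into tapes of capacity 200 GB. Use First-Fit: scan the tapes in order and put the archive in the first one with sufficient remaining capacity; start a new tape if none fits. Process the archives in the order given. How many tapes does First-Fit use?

Put 120 GB in tape 1; 80 GB remain.
Put 113 GB in tape 2; 87 GB remain.
Put 103 GB in tape 3; 97 GB remain.
Put 26 GB in tape 1; 54 GB remain.
Put 106 GB in tape 4; 94 GB remain.
Put 110 GB in tape 5; 90 GB remain.
Put 126 GB in tape 6; 74 GB remain.
Put 53 GB in tape 1; 1 GB remain.
Put 43 GB in tape 2; 44 GB remain.
Put 24 GB in tape 2; 20 GB remain.
Put 117 GB in tape 7; 83 GB remain.
Final tapes: [120,26,53] [113,43,24] [103] [106] [110] [126] [117].

7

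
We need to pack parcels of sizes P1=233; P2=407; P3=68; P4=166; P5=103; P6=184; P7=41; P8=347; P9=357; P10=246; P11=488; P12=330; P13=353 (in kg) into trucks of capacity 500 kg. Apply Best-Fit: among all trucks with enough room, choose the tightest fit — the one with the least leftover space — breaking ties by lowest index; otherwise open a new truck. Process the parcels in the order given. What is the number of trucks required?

9 trucks

P1 (233 kg) → truck 1 (remaining 267 kg)
P2 (407 kg) → truck 2 (remaining 93 kg)
P3 (68 kg) → truck 2 (remaining 25 kg)
P4 (166 kg) → truck 1 (remaining 101 kg)
P5 (103 kg) → truck 3 (remaining 397 kg)
P6 (184 kg) → truck 3 (remaining 213 kg)
P7 (41 kg) → truck 1 (remaining 60 kg)
P8 (347 kg) → truck 4 (remaining 153 kg)
P9 (357 kg) → truck 5 (remaining 143 kg)
P10 (246 kg) → truck 6 (remaining 254 kg)
P11 (488 kg) → truck 7 (remaining 12 kg)
P12 (330 kg) → truck 8 (remaining 170 kg)
P13 (353 kg) → truck 9 (remaining 147 kg)
Final trucks: [233,166,41] [407,68] [103,184] [347] [357] [246] [488] [330] [353].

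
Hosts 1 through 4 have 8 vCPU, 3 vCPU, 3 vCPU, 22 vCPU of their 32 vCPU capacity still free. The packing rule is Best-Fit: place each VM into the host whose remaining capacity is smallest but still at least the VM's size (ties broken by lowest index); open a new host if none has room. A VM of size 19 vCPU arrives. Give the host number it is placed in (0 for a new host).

4

Hosts with room: host 4 (22 vCPU).
Tightest fit is host 4 with 22 vCPU free.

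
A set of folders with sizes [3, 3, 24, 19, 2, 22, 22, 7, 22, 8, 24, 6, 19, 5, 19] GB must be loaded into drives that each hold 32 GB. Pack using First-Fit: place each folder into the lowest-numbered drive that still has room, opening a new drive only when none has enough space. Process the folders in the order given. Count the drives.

3 GB → drive 1 (remaining 29 GB)
3 GB → drive 1 (remaining 26 GB)
24 GB → drive 1 (remaining 2 GB)
19 GB → drive 2 (remaining 13 GB)
2 GB → drive 1 (remaining 0 GB)
22 GB → drive 3 (remaining 10 GB)
22 GB → drive 4 (remaining 10 GB)
7 GB → drive 2 (remaining 6 GB)
22 GB → drive 5 (remaining 10 GB)
8 GB → drive 3 (remaining 2 GB)
24 GB → drive 6 (remaining 8 GB)
6 GB → drive 2 (remaining 0 GB)
19 GB → drive 7 (remaining 13 GB)
5 GB → drive 4 (remaining 5 GB)
19 GB → drive 8 (remaining 13 GB)
Final drives: [3,3,24,2] [19,7,6] [22,8] [22,5] [22] [24] [19] [19].

8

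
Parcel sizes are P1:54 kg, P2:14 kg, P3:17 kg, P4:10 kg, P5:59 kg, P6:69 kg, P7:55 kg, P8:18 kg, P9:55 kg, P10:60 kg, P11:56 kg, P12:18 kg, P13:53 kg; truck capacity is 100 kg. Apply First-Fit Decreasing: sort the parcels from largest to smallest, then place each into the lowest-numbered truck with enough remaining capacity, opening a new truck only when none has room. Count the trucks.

Sorted descending: 69, 60, 59, 56, 55, 55, 54, 53, 18, 18, 17, 14, 10.
69 kg → truck 1 (remaining 31 kg)
60 kg → truck 2 (remaining 40 kg)
59 kg → truck 3 (remaining 41 kg)
56 kg → truck 4 (remaining 44 kg)
55 kg → truck 5 (remaining 45 kg)
55 kg → truck 6 (remaining 45 kg)
54 kg → truck 7 (remaining 46 kg)
53 kg → truck 8 (remaining 47 kg)
18 kg → truck 1 (remaining 13 kg)
18 kg → truck 2 (remaining 22 kg)
17 kg → truck 2 (remaining 5 kg)
14 kg → truck 3 (remaining 27 kg)
10 kg → truck 1 (remaining 3 kg)
Final trucks: [69,18,10] [60,18,17] [59,14] [56] [55] [55] [54] [53].

8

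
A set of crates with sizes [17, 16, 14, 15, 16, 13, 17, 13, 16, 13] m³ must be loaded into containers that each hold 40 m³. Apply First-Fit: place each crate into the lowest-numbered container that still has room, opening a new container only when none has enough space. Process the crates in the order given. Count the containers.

5

container 1: place 17 m³, 23 m³ left
container 1: place 16 m³, 7 m³ left
container 2: place 14 m³, 26 m³ left
container 2: place 15 m³, 11 m³ left
container 3: place 16 m³, 24 m³ left
container 3: place 13 m³, 11 m³ left
container 4: place 17 m³, 23 m³ left
container 4: place 13 m³, 10 m³ left
container 5: place 16 m³, 24 m³ left
container 5: place 13 m³, 11 m³ left
Final containers: [17,16] [14,15] [16,13] [17,13] [16,13].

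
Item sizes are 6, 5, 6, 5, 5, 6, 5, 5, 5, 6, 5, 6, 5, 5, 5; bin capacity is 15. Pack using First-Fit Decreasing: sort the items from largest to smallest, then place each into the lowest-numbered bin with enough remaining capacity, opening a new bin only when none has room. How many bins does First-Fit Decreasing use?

6

Sorted descending: 6, 6, 6, 6, 6, 5, 5, 5, 5, 5, 5, 5, 5, 5, 5.
Put 6 in bin 1; 9 remain.
Put 6 in bin 1; 3 remain.
Put 6 in bin 2; 9 remain.
Put 6 in bin 2; 3 remain.
Put 6 in bin 3; 9 remain.
Put 5 in bin 3; 4 remain.
Put 5 in bin 4; 10 remain.
Put 5 in bin 4; 5 remain.
Put 5 in bin 4; 0 remain.
Put 5 in bin 5; 10 remain.
Put 5 in bin 5; 5 remain.
Put 5 in bin 5; 0 remain.
Put 5 in bin 6; 10 remain.
Put 5 in bin 6; 5 remain.
Put 5 in bin 6; 0 remain.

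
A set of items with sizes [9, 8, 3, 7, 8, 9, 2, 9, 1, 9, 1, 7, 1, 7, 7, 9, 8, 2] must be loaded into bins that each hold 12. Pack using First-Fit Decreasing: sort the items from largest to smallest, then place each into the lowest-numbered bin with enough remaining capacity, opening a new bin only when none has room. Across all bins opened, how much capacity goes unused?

37

Sorted descending: 9, 9, 9, 9, 9, 8, 8, 8, 7, 7, 7, 7, 3, 2, 2, 1, 1, 1.
9 → bin 1 (remaining 3)
9 → bin 2 (remaining 3)
9 → bin 3 (remaining 3)
9 → bin 4 (remaining 3)
9 → bin 5 (remaining 3)
8 → bin 6 (remaining 4)
8 → bin 7 (remaining 4)
8 → bin 8 (remaining 4)
7 → bin 9 (remaining 5)
7 → bin 10 (remaining 5)
7 → bin 11 (remaining 5)
7 → bin 12 (remaining 5)
3 → bin 1 (remaining 0)
2 → bin 2 (remaining 1)
2 → bin 3 (remaining 1)
1 → bin 2 (remaining 0)
1 → bin 3 (remaining 0)
1 → bin 4 (remaining 2)
12 bins × 12 = 144; used 107; unused 37.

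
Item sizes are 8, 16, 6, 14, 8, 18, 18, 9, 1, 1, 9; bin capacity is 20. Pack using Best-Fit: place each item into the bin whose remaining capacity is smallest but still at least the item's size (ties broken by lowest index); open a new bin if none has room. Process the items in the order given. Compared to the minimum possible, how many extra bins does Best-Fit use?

1

Best-Fit: [8,6] [16] [14] [8,9] [18,1,1] [18] [9] → 7 bins.
Total size 108; any packing needs at least ⌈108/20⌉ = 6 bins.
An optimal packing achieves that bound: [18,1,1] [18] [16] [14,6] [9,9] [8,8] → 6 bins.
Excess: 7 − 6 = 1.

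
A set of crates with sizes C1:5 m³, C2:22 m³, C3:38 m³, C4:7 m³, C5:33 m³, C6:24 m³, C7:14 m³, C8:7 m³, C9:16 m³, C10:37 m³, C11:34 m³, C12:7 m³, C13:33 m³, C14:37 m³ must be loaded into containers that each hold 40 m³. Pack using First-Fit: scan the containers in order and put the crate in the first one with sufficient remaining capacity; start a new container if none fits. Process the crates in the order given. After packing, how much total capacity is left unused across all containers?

46

container 1: place C1 (5 m³), 35 m³ left
container 1: place C2 (22 m³), 13 m³ left
container 2: place C3 (38 m³), 2 m³ left
container 1: place C4 (7 m³), 6 m³ left
container 3: place C5 (33 m³), 7 m³ left
container 4: place C6 (24 m³), 16 m³ left
container 4: place C7 (14 m³), 2 m³ left
container 3: place C8 (7 m³), 0 m³ left
container 5: place C9 (16 m³), 24 m³ left
container 6: place C10 (37 m³), 3 m³ left
container 7: place C11 (34 m³), 6 m³ left
container 5: place C12 (7 m³), 17 m³ left
container 8: place C13 (33 m³), 7 m³ left
container 9: place C14 (37 m³), 3 m³ left
9 containers × 40 m³ = 360 m³; used 314 m³; unused 46 m³.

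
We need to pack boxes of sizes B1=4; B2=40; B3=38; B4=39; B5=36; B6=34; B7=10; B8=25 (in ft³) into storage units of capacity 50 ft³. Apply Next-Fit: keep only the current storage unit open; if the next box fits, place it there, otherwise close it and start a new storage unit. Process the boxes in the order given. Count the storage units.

Put B1 (4 ft³) in storage unit 1; 46 ft³ remain.
Put B2 (40 ft³) in storage unit 1; 6 ft³ remain.
Put B3 (38 ft³) in storage unit 2; 12 ft³ remain.
Put B4 (39 ft³) in storage unit 3; 11 ft³ remain.
Put B5 (36 ft³) in storage unit 4; 14 ft³ remain.
Put B6 (34 ft³) in storage unit 5; 16 ft³ remain.
Put B7 (10 ft³) in storage unit 5; 6 ft³ remain.
Put B8 (25 ft³) in storage unit 6; 25 ft³ remain.
Final storage units: [4,40] [38] [39] [36] [34,10] [25].

6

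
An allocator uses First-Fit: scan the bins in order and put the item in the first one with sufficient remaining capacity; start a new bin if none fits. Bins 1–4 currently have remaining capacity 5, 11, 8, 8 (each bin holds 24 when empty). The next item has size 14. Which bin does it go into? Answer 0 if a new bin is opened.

No bin has ≥ 14 free, so a new bin is opened.

0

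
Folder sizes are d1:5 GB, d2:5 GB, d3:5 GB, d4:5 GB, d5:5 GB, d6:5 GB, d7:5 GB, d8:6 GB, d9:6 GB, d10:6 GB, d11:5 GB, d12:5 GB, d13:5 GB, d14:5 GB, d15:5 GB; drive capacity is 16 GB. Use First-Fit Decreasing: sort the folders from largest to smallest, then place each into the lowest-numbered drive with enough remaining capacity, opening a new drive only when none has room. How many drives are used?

6

Sorted descending: 6, 6, 6, 5, 5, 5, 5, 5, 5, 5, 5, 5, 5, 5, 5.
Put 6 GB in drive 1; 10 GB remain.
Put 6 GB in drive 1; 4 GB remain.
Put 6 GB in drive 2; 10 GB remain.
Put 5 GB in drive 2; 5 GB remain.
Put 5 GB in drive 2; 0 GB remain.
Put 5 GB in drive 3; 11 GB remain.
Put 5 GB in drive 3; 6 GB remain.
Put 5 GB in drive 3; 1 GB remain.
Put 5 GB in drive 4; 11 GB remain.
Put 5 GB in drive 4; 6 GB remain.
Put 5 GB in drive 4; 1 GB remain.
Put 5 GB in drive 5; 11 GB remain.
Put 5 GB in drive 5; 6 GB remain.
Put 5 GB in drive 5; 1 GB remain.
Put 5 GB in drive 6; 11 GB remain.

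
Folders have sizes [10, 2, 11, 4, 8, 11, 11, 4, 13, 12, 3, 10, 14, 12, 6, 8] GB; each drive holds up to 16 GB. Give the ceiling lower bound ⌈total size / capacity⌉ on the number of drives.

Total size = 10 + 2 + 11 + 4 + 8 + 11 + 11 + 4 + 13 + 12 + 3 + 10 + 14 + 12 + 6 + 8 = 139 GB.
⌈139 / 16⌉ = 9.

9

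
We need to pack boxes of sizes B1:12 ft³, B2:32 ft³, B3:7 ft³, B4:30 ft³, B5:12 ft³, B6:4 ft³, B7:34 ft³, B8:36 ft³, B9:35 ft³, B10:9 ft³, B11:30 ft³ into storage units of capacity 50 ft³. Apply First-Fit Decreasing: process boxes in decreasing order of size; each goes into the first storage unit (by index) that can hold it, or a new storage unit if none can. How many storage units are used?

Sorted descending: 36, 35, 34, 32, 30, 30, 12, 12, 9, 7, 4.
Put 36 ft³ in storage unit 1; 14 ft³ remain.
Put 35 ft³ in storage unit 2; 15 ft³ remain.
Put 34 ft³ in storage unit 3; 16 ft³ remain.
Put 32 ft³ in storage unit 4; 18 ft³ remain.
Put 30 ft³ in storage unit 5; 20 ft³ remain.
Put 30 ft³ in storage unit 6; 20 ft³ remain.
Put 12 ft³ in storage unit 1; 2 ft³ remain.
Put 12 ft³ in storage unit 2; 3 ft³ remain.
Put 9 ft³ in storage unit 3; 7 ft³ remain.
Put 7 ft³ in storage unit 3; 0 ft³ remain.
Put 4 ft³ in storage unit 4; 14 ft³ remain.
Final storage units: [36,12] [35,12] [34,9,7] [32,4] [30] [30].

6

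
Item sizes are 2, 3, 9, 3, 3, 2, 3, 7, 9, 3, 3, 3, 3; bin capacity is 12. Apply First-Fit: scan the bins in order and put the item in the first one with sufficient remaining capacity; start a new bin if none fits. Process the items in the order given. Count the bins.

5 bins

bin 1: place 2, 10 left
bin 1: place 3, 7 left
bin 2: place 9, 3 left
bin 1: place 3, 4 left
bin 1: place 3, 1 left
bin 2: place 2, 1 left
bin 3: place 3, 9 left
bin 3: place 7, 2 left
bin 4: place 9, 3 left
bin 4: place 3, 0 left
bin 5: place 3, 9 left
bin 5: place 3, 6 left
bin 5: place 3, 3 left
Final bins: [2,3,3,3] [9,2] [3,7] [9,3] [3,3,3].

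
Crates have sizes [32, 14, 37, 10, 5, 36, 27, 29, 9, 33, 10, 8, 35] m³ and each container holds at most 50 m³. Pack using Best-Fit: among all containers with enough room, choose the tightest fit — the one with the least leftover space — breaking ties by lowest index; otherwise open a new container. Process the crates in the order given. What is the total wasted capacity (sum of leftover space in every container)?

65

container 1: place 32 m³, 18 m³ left
container 1: place 14 m³, 4 m³ left
container 2: place 37 m³, 13 m³ left
container 2: place 10 m³, 3 m³ left
container 3: place 5 m³, 45 m³ left
container 3: place 36 m³, 9 m³ left
container 4: place 27 m³, 23 m³ left
container 5: place 29 m³, 21 m³ left
container 3: place 9 m³, 0 m³ left
container 6: place 33 m³, 17 m³ left
container 6: place 10 m³, 7 m³ left
container 5: place 8 m³, 13 m³ left
container 7: place 35 m³, 15 m³ left
7 containers × 50 m³ = 350 m³; used 285 m³; unused 65 m³.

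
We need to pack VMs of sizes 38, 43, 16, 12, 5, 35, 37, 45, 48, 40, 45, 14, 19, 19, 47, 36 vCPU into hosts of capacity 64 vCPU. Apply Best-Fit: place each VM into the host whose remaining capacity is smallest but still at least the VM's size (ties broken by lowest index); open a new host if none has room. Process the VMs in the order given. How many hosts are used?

10 hosts

host 1: place 38 vCPU, 26 vCPU left
host 2: place 43 vCPU, 21 vCPU left
host 2: place 16 vCPU, 5 vCPU left
host 1: place 12 vCPU, 14 vCPU left
host 2: place 5 vCPU, 0 vCPU left
host 3: place 35 vCPU, 29 vCPU left
host 4: place 37 vCPU, 27 vCPU left
host 5: place 45 vCPU, 19 vCPU left
host 6: place 48 vCPU, 16 vCPU left
host 7: place 40 vCPU, 24 vCPU left
host 8: place 45 vCPU, 19 vCPU left
host 1: place 14 vCPU, 0 vCPU left
host 5: place 19 vCPU, 0 vCPU left
host 8: place 19 vCPU, 0 vCPU left
host 9: place 47 vCPU, 17 vCPU left
host 10: place 36 vCPU, 28 vCPU left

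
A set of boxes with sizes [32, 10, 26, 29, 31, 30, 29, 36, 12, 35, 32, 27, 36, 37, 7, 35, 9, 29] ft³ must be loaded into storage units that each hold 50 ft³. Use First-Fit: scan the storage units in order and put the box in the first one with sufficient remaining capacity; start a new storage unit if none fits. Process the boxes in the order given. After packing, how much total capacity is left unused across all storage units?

218

32 ft³ → storage unit 1 (remaining 18 ft³)
10 ft³ → storage unit 1 (remaining 8 ft³)
26 ft³ → storage unit 2 (remaining 24 ft³)
29 ft³ → storage unit 3 (remaining 21 ft³)
31 ft³ → storage unit 4 (remaining 19 ft³)
30 ft³ → storage unit 5 (remaining 20 ft³)
29 ft³ → storage unit 6 (remaining 21 ft³)
36 ft³ → storage unit 7 (remaining 14 ft³)
12 ft³ → storage unit 2 (remaining 12 ft³)
35 ft³ → storage unit 8 (remaining 15 ft³)
32 ft³ → storage unit 9 (remaining 18 ft³)
27 ft³ → storage unit 10 (remaining 23 ft³)
36 ft³ → storage unit 11 (remaining 14 ft³)
37 ft³ → storage unit 12 (remaining 13 ft³)
7 ft³ → storage unit 1 (remaining 1 ft³)
35 ft³ → storage unit 13 (remaining 15 ft³)
9 ft³ → storage unit 2 (remaining 3 ft³)
29 ft³ → storage unit 14 (remaining 21 ft³)
14 storage units × 50 ft³ = 700 ft³; used 482 ft³; unused 218 ft³.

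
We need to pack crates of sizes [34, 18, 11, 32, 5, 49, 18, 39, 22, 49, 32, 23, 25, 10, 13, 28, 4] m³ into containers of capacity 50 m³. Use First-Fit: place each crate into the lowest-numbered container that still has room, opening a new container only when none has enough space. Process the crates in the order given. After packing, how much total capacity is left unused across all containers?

38

container 1: place 34 m³, 16 m³ left
container 2: place 18 m³, 32 m³ left
container 1: place 11 m³, 5 m³ left
container 2: place 32 m³, 0 m³ left
container 1: place 5 m³, 0 m³ left
container 3: place 49 m³, 1 m³ left
container 4: place 18 m³, 32 m³ left
container 5: place 39 m³, 11 m³ left
container 4: place 22 m³, 10 m³ left
container 6: place 49 m³, 1 m³ left
container 7: place 32 m³, 18 m³ left
container 8: place 23 m³, 27 m³ left
container 8: place 25 m³, 2 m³ left
container 4: place 10 m³, 0 m³ left
container 7: place 13 m³, 5 m³ left
container 9: place 28 m³, 22 m³ left
container 5: place 4 m³, 7 m³ left
9 containers × 50 m³ = 450 m³; used 412 m³; unused 38 m³.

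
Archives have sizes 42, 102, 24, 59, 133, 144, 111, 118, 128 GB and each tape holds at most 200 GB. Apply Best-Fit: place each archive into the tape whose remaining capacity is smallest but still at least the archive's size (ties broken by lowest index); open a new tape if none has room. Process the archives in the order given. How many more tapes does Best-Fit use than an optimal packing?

Best-Fit: [42,102,24] [59,133] [144] [111] [118] [128] → 6 tapes.
6 archives exceed 100 GB (half the capacity), and no two of those can share a tape, so at least 6 tapes are needed.
So 6 is already optimal.

0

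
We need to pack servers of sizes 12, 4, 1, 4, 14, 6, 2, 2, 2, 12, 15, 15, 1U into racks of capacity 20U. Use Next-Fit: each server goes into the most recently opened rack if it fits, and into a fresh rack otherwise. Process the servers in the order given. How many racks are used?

rack 1: place 12U, 8U left
rack 1: place 4U, 4U left
rack 1: place 1U, 3U left
rack 2: place 4U, 16U left
rack 2: place 14U, 2U left
rack 3: place 6U, 14U left
rack 3: place 2U, 12U left
rack 3: place 2U, 10U left
rack 3: place 2U, 8U left
rack 4: place 12U, 8U left
rack 5: place 15U, 5U left
rack 6: place 15U, 5U left
rack 6: place 1U, 4U left
Final racks: [12,4,1] [4,14] [6,2,2,2] [12] [15] [15,1].

6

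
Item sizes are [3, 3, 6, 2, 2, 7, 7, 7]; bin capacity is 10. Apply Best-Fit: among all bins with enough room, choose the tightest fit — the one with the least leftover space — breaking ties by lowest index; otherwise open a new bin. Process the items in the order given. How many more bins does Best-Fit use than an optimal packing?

1

Best-Fit: [3,3,2,2] [6] [7] [7] [7] → 5 bins.
Total size 37; any packing needs at least ⌈37/10⌉ = 4 bins.
An optimal packing achieves that bound: [7,3] [7,3] [7,2] [6,2] → 4 bins.
Excess: 5 − 4 = 1.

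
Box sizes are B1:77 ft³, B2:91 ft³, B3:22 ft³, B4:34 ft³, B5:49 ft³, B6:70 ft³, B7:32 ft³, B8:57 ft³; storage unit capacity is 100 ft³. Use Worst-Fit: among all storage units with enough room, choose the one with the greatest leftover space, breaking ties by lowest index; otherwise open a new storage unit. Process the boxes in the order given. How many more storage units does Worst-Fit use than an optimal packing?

0

Worst-Fit: [77,22] [91] [34,49] [70] [32,57] → 5 storage units.
Total size 432 ft³; any packing needs at least ⌈432/100⌉ = 5 storage units.
So 5 is already optimal.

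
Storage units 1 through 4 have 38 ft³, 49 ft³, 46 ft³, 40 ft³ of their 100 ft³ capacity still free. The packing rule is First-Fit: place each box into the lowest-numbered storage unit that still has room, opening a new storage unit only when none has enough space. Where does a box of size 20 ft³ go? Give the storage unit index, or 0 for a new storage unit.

1

Storage units with room: storage unit 1 (38 ft³), storage unit 2 (49 ft³), storage unit 3 (46 ft³), storage unit 4 (40 ft³).
The first with room is storage unit 1.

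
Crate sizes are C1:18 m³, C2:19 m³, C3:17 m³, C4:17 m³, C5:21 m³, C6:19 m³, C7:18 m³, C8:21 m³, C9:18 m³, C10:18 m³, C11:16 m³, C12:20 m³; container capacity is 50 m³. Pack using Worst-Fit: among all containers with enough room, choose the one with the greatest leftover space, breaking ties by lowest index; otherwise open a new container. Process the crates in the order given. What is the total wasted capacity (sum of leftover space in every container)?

78

C1 (18 m³) → container 1 (remaining 32 m³)
C2 (19 m³) → container 1 (remaining 13 m³)
C3 (17 m³) → container 2 (remaining 33 m³)
C4 (17 m³) → container 2 (remaining 16 m³)
C5 (21 m³) → container 3 (remaining 29 m³)
C6 (19 m³) → container 3 (remaining 10 m³)
C7 (18 m³) → container 4 (remaining 32 m³)
C8 (21 m³) → container 4 (remaining 11 m³)
C9 (18 m³) → container 5 (remaining 32 m³)
C10 (18 m³) → container 5 (remaining 14 m³)
C11 (16 m³) → container 2 (remaining 0 m³)
C12 (20 m³) → container 6 (remaining 30 m³)
6 containers × 50 m³ = 300 m³; used 222 m³; unused 78 m³.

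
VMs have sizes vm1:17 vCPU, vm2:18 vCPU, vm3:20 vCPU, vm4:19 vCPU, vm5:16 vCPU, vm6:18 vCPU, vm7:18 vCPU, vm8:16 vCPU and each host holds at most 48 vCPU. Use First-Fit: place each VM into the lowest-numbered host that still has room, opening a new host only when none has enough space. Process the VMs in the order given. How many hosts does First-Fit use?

vm1 (17 vCPU) → host 1 (remaining 31 vCPU)
vm2 (18 vCPU) → host 1 (remaining 13 vCPU)
vm3 (20 vCPU) → host 2 (remaining 28 vCPU)
vm4 (19 vCPU) → host 2 (remaining 9 vCPU)
vm5 (16 vCPU) → host 3 (remaining 32 vCPU)
vm6 (18 vCPU) → host 3 (remaining 14 vCPU)
vm7 (18 vCPU) → host 4 (remaining 30 vCPU)
vm8 (16 vCPU) → host 4 (remaining 14 vCPU)

4 hosts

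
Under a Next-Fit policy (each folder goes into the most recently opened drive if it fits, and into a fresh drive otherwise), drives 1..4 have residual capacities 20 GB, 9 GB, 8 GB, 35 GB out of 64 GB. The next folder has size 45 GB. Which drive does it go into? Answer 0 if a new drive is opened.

0

Next-Fit only looks at drive 4, which has 35 GB free.
45 GB does not fit, so a new drive is opened.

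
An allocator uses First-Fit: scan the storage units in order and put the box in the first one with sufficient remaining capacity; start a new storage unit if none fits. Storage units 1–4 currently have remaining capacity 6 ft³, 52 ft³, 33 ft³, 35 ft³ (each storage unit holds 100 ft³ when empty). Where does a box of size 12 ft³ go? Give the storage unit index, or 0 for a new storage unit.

2

Storage units with room: storage unit 2 (52 ft³), storage unit 3 (33 ft³), storage unit 4 (35 ft³).
The first with room is storage unit 2.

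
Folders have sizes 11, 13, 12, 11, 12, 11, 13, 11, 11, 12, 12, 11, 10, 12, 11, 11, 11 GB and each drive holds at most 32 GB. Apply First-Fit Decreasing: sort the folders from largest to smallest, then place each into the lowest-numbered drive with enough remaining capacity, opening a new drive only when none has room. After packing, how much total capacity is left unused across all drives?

Sorted descending: 13, 13, 12, 12, 12, 12, 12, 11, 11, 11, 11, 11, 11, 11, 11, 11, 10.
drive 1: place 13 GB, 19 GB left
drive 1: place 13 GB, 6 GB left
drive 2: place 12 GB, 20 GB left
drive 2: place 12 GB, 8 GB left
drive 3: place 12 GB, 20 GB left
drive 3: place 12 GB, 8 GB left
drive 4: place 12 GB, 20 GB left
drive 4: place 11 GB, 9 GB left
drive 5: place 11 GB, 21 GB left
drive 5: place 11 GB, 10 GB left
drive 6: place 11 GB, 21 GB left
drive 6: place 11 GB, 10 GB left
drive 7: place 11 GB, 21 GB left
drive 7: place 11 GB, 10 GB left
drive 8: place 11 GB, 21 GB left
drive 8: place 11 GB, 10 GB left
drive 5: place 10 GB, 0 GB left
8 drives × 32 GB = 256 GB; used 195 GB; unused 61 GB.

61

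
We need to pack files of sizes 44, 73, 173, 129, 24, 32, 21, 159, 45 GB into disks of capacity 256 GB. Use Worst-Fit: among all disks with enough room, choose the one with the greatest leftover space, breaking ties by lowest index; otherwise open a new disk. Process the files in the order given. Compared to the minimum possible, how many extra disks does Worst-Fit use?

Worst-Fit: [44,73,129] [173,24,32,21] [159,45] → 3 disks.
Total size 700 GB; any packing needs at least ⌈700/256⌉ = 3 disks.
So 3 is already optimal.

0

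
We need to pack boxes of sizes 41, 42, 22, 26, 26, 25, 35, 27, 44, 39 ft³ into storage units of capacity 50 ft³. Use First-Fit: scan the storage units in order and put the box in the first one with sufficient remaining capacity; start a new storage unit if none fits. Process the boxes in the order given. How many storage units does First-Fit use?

9

storage unit 1: place 41 ft³, 9 ft³ left
storage unit 2: place 42 ft³, 8 ft³ left
storage unit 3: place 22 ft³, 28 ft³ left
storage unit 3: place 26 ft³, 2 ft³ left
storage unit 4: place 26 ft³, 24 ft³ left
storage unit 5: place 25 ft³, 25 ft³ left
storage unit 6: place 35 ft³, 15 ft³ left
storage unit 7: place 27 ft³, 23 ft³ left
storage unit 8: place 44 ft³, 6 ft³ left
storage unit 9: place 39 ft³, 11 ft³ left
Final storage units: [41] [42] [22,26] [26] [25] [35] [27] [44] [39].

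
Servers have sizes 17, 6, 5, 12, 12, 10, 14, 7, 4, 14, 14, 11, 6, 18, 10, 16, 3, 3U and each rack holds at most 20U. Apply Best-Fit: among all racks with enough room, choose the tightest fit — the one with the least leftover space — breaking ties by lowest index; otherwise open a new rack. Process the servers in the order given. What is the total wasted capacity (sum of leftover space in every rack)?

rack 1: place 17U, 3U left
rack 2: place 6U, 14U left
rack 2: place 5U, 9U left
rack 3: place 12U, 8U left
rack 4: place 12U, 8U left
rack 5: place 10U, 10U left
rack 6: place 14U, 6U left
rack 3: place 7U, 1U left
rack 6: place 4U, 2U left
rack 7: place 14U, 6U left
rack 8: place 14U, 6U left
rack 9: place 11U, 9U left
rack 7: place 6U, 0U left
rack 10: place 18U, 2U left
rack 5: place 10U, 0U left
rack 11: place 16U, 4U left
rack 1: place 3U, 0U left
rack 11: place 3U, 1U left
11 racks × 20U = 220U; used 182U; unused 38U.

38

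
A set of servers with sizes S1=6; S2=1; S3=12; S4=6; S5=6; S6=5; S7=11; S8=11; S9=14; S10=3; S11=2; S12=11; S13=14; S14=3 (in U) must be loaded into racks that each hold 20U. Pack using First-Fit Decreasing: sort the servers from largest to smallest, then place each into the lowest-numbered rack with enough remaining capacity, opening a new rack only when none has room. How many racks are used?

Sorted descending: 14, 14, 12, 11, 11, 11, 6, 6, 6, 5, 3, 3, 2, 1.
Put 14U in rack 1; 6U remain.
Put 14U in rack 2; 6U remain.
Put 12U in rack 3; 8U remain.
Put 11U in rack 4; 9U remain.
Put 11U in rack 5; 9U remain.
Put 11U in rack 6; 9U remain.
Put 6U in rack 1; 0U remain.
Put 6U in rack 2; 0U remain.
Put 6U in rack 3; 2U remain.
Put 5U in rack 4; 4U remain.
Put 3U in rack 4; 1U remain.
Put 3U in rack 5; 6U remain.
Put 2U in rack 3; 0U remain.
Put 1U in rack 4; 0U remain.

6 racks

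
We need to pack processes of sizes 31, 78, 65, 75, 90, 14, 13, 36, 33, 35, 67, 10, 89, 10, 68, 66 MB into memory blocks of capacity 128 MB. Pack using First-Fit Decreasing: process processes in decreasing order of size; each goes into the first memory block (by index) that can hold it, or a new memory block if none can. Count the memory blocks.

8 memory blocks

Sorted descending: 90, 89, 78, 75, 68, 67, 66, 65, 36, 35, 33, 31, 14, 13, 10, 10.
memory block 1: place 90 MB, 38 MB left
memory block 2: place 89 MB, 39 MB left
memory block 3: place 78 MB, 50 MB left
memory block 4: place 75 MB, 53 MB left
memory block 5: place 68 MB, 60 MB left
memory block 6: place 67 MB, 61 MB left
memory block 7: place 66 MB, 62 MB left
memory block 8: place 65 MB, 63 MB left
memory block 1: place 36 MB, 2 MB left
memory block 2: place 35 MB, 4 MB left
memory block 3: place 33 MB, 17 MB left
memory block 4: place 31 MB, 22 MB left
memory block 3: place 14 MB, 3 MB left
memory block 4: place 13 MB, 9 MB left
memory block 5: place 10 MB, 50 MB left
memory block 5: place 10 MB, 40 MB left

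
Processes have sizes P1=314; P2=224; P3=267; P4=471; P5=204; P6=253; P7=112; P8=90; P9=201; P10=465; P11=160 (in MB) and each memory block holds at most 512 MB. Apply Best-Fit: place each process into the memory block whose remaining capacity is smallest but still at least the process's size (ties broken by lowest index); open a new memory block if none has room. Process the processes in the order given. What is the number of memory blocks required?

6 memory blocks

Put P1 (314 MB) in memory block 1; 198 MB remain.
Put P2 (224 MB) in memory block 2; 288 MB remain.
Put P3 (267 MB) in memory block 2; 21 MB remain.
Put P4 (471 MB) in memory block 3; 41 MB remain.
Put P5 (204 MB) in memory block 4; 308 MB remain.
Put P6 (253 MB) in memory block 4; 55 MB remain.
Put P7 (112 MB) in memory block 1; 86 MB remain.
Put P8 (90 MB) in memory block 5; 422 MB remain.
Put P9 (201 MB) in memory block 5; 221 MB remain.
Put P10 (465 MB) in memory block 6; 47 MB remain.
Put P11 (160 MB) in memory block 5; 61 MB remain.
Final memory blocks: [314,112] [224,267] [471] [204,253] [90,201,160] [465].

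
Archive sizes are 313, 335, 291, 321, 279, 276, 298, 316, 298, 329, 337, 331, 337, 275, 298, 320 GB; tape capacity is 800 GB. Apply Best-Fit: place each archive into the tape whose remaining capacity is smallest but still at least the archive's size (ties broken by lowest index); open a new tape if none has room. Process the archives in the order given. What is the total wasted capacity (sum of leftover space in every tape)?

1446

tape 1: place 313 GB, 487 GB left
tape 1: place 335 GB, 152 GB left
tape 2: place 291 GB, 509 GB left
tape 2: place 321 GB, 188 GB left
tape 3: place 279 GB, 521 GB left
tape 3: place 276 GB, 245 GB left
tape 4: place 298 GB, 502 GB left
tape 4: place 316 GB, 186 GB left
tape 5: place 298 GB, 502 GB left
tape 5: place 329 GB, 173 GB left
tape 6: place 337 GB, 463 GB left
tape 6: place 331 GB, 132 GB left
tape 7: place 337 GB, 463 GB left
tape 7: place 275 GB, 188 GB left
tape 8: place 298 GB, 502 GB left
tape 8: place 320 GB, 182 GB left
8 tapes × 800 GB = 6400 GB; used 4954 GB; unused 1446 GB.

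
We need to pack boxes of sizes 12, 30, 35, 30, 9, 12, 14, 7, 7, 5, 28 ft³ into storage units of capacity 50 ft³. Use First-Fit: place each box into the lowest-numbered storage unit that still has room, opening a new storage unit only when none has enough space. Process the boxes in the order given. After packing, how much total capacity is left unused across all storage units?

Put 12 ft³ in storage unit 1; 38 ft³ remain.
Put 30 ft³ in storage unit 1; 8 ft³ remain.
Put 35 ft³ in storage unit 2; 15 ft³ remain.
Put 30 ft³ in storage unit 3; 20 ft³ remain.
Put 9 ft³ in storage unit 2; 6 ft³ remain.
Put 12 ft³ in storage unit 3; 8 ft³ remain.
Put 14 ft³ in storage unit 4; 36 ft³ remain.
Put 7 ft³ in storage unit 1; 1 ft³ remain.
Put 7 ft³ in storage unit 3; 1 ft³ remain.
Put 5 ft³ in storage unit 2; 1 ft³ remain.
Put 28 ft³ in storage unit 4; 8 ft³ remain.
4 storage units × 50 ft³ = 200 ft³; used 189 ft³; unused 11 ft³.

11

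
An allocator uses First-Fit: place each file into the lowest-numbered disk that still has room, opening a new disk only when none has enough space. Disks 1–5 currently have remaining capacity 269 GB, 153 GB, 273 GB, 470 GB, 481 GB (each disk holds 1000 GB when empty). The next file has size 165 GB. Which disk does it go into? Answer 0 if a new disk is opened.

Disks with room: disk 1 (269 GB), disk 3 (273 GB), disk 4 (470 GB), disk 5 (481 GB).
The first with room is disk 1.

1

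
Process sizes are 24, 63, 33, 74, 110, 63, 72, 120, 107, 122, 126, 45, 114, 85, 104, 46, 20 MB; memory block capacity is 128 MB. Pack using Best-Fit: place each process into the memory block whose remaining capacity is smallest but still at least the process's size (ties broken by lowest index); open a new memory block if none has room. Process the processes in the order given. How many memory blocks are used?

12

24 MB → memory block 1 (remaining 104 MB)
63 MB → memory block 1 (remaining 41 MB)
33 MB → memory block 1 (remaining 8 MB)
74 MB → memory block 2 (remaining 54 MB)
110 MB → memory block 3 (remaining 18 MB)
63 MB → memory block 4 (remaining 65 MB)
72 MB → memory block 5 (remaining 56 MB)
120 MB → memory block 6 (remaining 8 MB)
107 MB → memory block 7 (remaining 21 MB)
122 MB → memory block 8 (remaining 6 MB)
126 MB → memory block 9 (remaining 2 MB)
45 MB → memory block 2 (remaining 9 MB)
114 MB → memory block 10 (remaining 14 MB)
85 MB → memory block 11 (remaining 43 MB)
104 MB → memory block 12 (remaining 24 MB)
46 MB → memory block 5 (remaining 10 MB)
20 MB → memory block 7 (remaining 1 MB)
Final memory blocks: [24,63,33] [74,45] [110] [63] [72,46] [120] [107,20] [122] [126] [114] [85] [104].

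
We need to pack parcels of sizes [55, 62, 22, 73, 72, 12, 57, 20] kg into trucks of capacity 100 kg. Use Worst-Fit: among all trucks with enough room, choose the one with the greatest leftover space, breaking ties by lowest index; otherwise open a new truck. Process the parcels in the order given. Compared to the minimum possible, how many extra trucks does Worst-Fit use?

0

Worst-Fit: [55,22] [62,12] [73] [72] [57,20] → 5 trucks.
5 parcels exceed 50 kg (half the capacity), and no two of those can share a truck, so at least 5 trucks are needed.
So 5 is already optimal.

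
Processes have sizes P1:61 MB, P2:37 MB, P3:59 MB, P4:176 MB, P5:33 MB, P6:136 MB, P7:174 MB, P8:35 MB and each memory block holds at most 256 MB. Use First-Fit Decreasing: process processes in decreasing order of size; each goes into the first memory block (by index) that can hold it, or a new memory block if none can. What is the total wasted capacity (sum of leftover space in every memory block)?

Sorted descending: 176, 174, 136, 61, 59, 37, 35, 33.
Put 176 MB in memory block 1; 80 MB remain.
Put 174 MB in memory block 2; 82 MB remain.
Put 136 MB in memory block 3; 120 MB remain.
Put 61 MB in memory block 1; 19 MB remain.
Put 59 MB in memory block 2; 23 MB remain.
Put 37 MB in memory block 3; 83 MB remain.
Put 35 MB in memory block 3; 48 MB remain.
Put 33 MB in memory block 3; 15 MB remain.
3 memory blocks × 256 MB = 768 MB; used 711 MB; unused 57 MB.

57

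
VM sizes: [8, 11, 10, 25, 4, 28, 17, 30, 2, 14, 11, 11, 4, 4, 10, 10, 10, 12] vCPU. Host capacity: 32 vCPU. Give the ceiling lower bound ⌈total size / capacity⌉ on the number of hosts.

7

Total size = 8 + 11 + 10 + 25 + 4 + 28 + 17 + 30 + 2 + 14 + 11 + 11 + 4 + 4 + 10 + 10 + 10 + 12 = 221 vCPU.
⌈221 / 32⌉ = 7.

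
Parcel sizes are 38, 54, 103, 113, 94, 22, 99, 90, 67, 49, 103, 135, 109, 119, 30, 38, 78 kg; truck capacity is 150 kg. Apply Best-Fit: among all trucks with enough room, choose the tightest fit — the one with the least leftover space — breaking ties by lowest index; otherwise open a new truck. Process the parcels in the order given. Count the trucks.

Put 38 kg in truck 1; 112 kg remain.
Put 54 kg in truck 1; 58 kg remain.
Put 103 kg in truck 2; 47 kg remain.
Put 113 kg in truck 3; 37 kg remain.
Put 94 kg in truck 4; 56 kg remain.
Put 22 kg in truck 3; 15 kg remain.
Put 99 kg in truck 5; 51 kg remain.
Put 90 kg in truck 6; 60 kg remain.
Put 67 kg in truck 7; 83 kg remain.
Put 49 kg in truck 5; 2 kg remain.
Put 103 kg in truck 8; 47 kg remain.
Put 135 kg in truck 9; 15 kg remain.
Put 109 kg in truck 10; 41 kg remain.
Put 119 kg in truck 11; 31 kg remain.
Put 30 kg in truck 11; 1 kg remain.
Put 38 kg in truck 10; 3 kg remain.
Put 78 kg in truck 7; 5 kg remain.
Final trucks: [38,54] [103] [113,22] [94] [99,49] [90] [67,78] [103] [135] [109,38] [119,30].

11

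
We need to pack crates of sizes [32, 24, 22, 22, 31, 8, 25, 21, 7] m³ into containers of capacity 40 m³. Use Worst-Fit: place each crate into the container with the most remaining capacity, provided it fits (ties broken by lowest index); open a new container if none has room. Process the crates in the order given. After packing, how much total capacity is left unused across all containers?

88

Put 32 m³ in container 1; 8 m³ remain.
Put 24 m³ in container 2; 16 m³ remain.
Put 22 m³ in container 3; 18 m³ remain.
Put 22 m³ in container 4; 18 m³ remain.
Put 31 m³ in container 5; 9 m³ remain.
Put 8 m³ in container 3; 10 m³ remain.
Put 25 m³ in container 6; 15 m³ remain.
Put 21 m³ in container 7; 19 m³ remain.
Put 7 m³ in container 7; 12 m³ remain.
7 containers × 40 m³ = 280 m³; used 192 m³; unused 88 m³.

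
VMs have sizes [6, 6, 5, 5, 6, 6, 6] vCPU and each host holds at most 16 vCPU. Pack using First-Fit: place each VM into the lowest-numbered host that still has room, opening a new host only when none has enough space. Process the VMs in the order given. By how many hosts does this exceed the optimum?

0

First-Fit: [6,6] [5,5,6] [6,6] → 3 hosts.
Total size 40 vCPU; any packing needs at least ⌈40/16⌉ = 3 hosts.
So 3 is already optimal.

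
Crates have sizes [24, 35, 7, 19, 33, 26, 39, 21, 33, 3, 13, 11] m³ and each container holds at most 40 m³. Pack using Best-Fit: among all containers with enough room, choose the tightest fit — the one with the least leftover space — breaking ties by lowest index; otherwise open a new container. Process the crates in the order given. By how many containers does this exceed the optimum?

Best-Fit: [24,7] [35,3] [19,21] [33] [26,13] [39] [33] [11] → 8 containers.
Total size 264 m³; any packing needs at least ⌈264/40⌉ = 7 containers.
An optimal packing achieves that bound: [39] [35,3] [33,7] [33] [26,13] [24,11] [21,19] → 7 containers.
Excess: 8 − 7 = 1.

1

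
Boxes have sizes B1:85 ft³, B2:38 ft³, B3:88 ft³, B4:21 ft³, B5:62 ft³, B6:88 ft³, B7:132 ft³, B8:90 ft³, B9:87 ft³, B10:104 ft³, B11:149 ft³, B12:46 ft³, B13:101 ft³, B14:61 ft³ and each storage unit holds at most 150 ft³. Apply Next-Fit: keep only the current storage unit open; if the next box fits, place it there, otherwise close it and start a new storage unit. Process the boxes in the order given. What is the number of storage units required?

storage unit 1: place B1 (85 ft³), 65 ft³ left
storage unit 1: place B2 (38 ft³), 27 ft³ left
storage unit 2: place B3 (88 ft³), 62 ft³ left
storage unit 2: place B4 (21 ft³), 41 ft³ left
storage unit 3: place B5 (62 ft³), 88 ft³ left
storage unit 3: place B6 (88 ft³), 0 ft³ left
storage unit 4: place B7 (132 ft³), 18 ft³ left
storage unit 5: place B8 (90 ft³), 60 ft³ left
storage unit 6: place B9 (87 ft³), 63 ft³ left
storage unit 7: place B10 (104 ft³), 46 ft³ left
storage unit 8: place B11 (149 ft³), 1 ft³ left
storage unit 9: place B12 (46 ft³), 104 ft³ left
storage unit 9: place B13 (101 ft³), 3 ft³ left
storage unit 10: place B14 (61 ft³), 89 ft³ left
Final storage units: [85,38] [88,21] [62,88] [132] [90] [87] [104] [149] [46,101] [61].

10 storage units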